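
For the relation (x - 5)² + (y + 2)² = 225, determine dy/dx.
Take d/dx of both sides. Since y is implicitly a function of x, the chain rule attaches a y' = dy/dx factor whenever we differentiate through y.

Set F(x, y) = (left side) − (right side), so the curve is F = 0. Differentiating each term of F:
  d/dx[(x - 5)^2] = 2x - 10
  d/dx[(y + 2)^2] = 2·y'(y + 2)
  d/dx[-225] = 0

Collecting, the y'-free part is the partial derivative in x and the y' coefficient is the partial derivative in y:
  ∂F/∂x = 2x - 10
  ∂F/∂y = 2y + 4

so d/dx[F(x, y(x))] = ∂F/∂x + (∂F/∂y)·y' = 0. Rearranging,
  dy/dx = -(∂F/∂x)/(∂F/∂y) = -(2x - 10)/(2y + 4) = (5 - x)/(y + 2)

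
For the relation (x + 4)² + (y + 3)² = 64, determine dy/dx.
Differentiate both sides with respect to x, treating y as y(x). By the chain rule, any term containing y contributes a factor of y' = dy/dx when we differentiate it.

Move every term to one side and write the relation as F(x, y) = 0. Term by term,
  d/dx[(x + 4)^2] = 2x + 8
  d/dx[(y + 3)^2] = 2·y'(y + 3)
  d/dx[-64] = 0

The pieces without y' make up ∂F/∂x and the coefficient of y' is ∂F/∂y:
  ∂F/∂x = 2x + 8,
  ∂F/∂y = 2y + 6.

Since d/dx[F] = ∂F/∂x + (∂F/∂y)·y' = 0, solve for y':
  (∂F/∂y)·y' = -∂F/∂x
  dy/dx = -(∂F/∂x)/(∂F/∂y) = -(2x + 8)/(2y + 6) = (-x - 4)/(y + 3)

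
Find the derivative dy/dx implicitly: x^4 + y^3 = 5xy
Apply d/dx to both sides, remembering that y depends on x. Each occurrence of y therefore brings in a y' = dy/dx via the chain rule.

With F(x, y) equal to the left-hand side minus the right, differentiate F term by term:
  d/dx[x^4] = 4x^3
  d/dx[-5xy] = -5x·y' - 5y
  d/dx[y^3] = 3y^2·y'
Adding these up, d/dx[F] = 0 becomes
  (4x^3 - 5y) + (-5x + 3y^2)·y' = 0,
so isolating y',
  dy/dx = -(4x^3 - 5y)/(-5x + 3y^2) = (4x^3 - 5y)/(5x - 3y^2)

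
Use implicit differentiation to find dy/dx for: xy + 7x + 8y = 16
Differentiate the relation implicitly: treat y = y(x) and apply the chain rule, so every y-derivative picks up a y' = dy/dx factor.

With everything moved to the left-hand side, differentiate term by term:
  d/dx[xy] = x·y' + y
  d/dx[7x] = 7
  d/dx[8y] = 8·y'
  d/dx[-16] = 0

Separating the contributions that come from x directly and those that come through y:
  without y':      y + 7
  multiplying y':  x + 8

so (y + 7) + (x + 8)·y' = 0, and therefore
  dy/dx = -(y + 7)/(x + 8) = (-y - 7)/(x + 8)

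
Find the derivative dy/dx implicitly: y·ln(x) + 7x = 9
Differentiate the relation implicitly: treat y = y(x) and apply the chain rule, so every y-derivative picks up a y' = dy/dx factor.

With everything moved to the left-hand side, differentiate term by term:
  d/dx[7x] = 7
  d/dx[y·ln(x)] = y'·ln(x) + y/x
  d/dx[-9] = 0

Separating the contributions that come from x directly and those that come through y:
  without y':      7 + y/x
  multiplying y':  ln(x)

so (7 + y/x) + (ln(x))·y' = 0, and therefore
  dy/dx = -(7 + y/x)/(ln(x))
        = -((7x + y)/x)/(ln(x)) = (-7x - y)/(x·ln(x))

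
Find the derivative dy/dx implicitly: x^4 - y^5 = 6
Apply d/dx to both sides, remembering that y depends on x. Each occurrence of y therefore brings in a y' = dy/dx via the chain rule.

With F(x, y) equal to the left-hand side minus the right, differentiate F term by term:
  d/dx[x^4] = 4x^3
  d/dx[-y^5] = -5y^4·y'
  d/dx[-6] = 0
Adding these up, d/dx[F] = 0 becomes
  (4x^3) + (-5y^4)·y' = 0,
so isolating y',
  dy/dx = -(4x^3)/(-5y^4) = 4x^3/(5y^4)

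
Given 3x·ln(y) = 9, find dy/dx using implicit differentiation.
Take d/dx of both sides. Since y is implicitly a function of x, the chain rule attaches a y' = dy/dx factor whenever we differentiate through y.

Set F(x, y) = (left side) − (right side), so the curve is F = 0. Differentiating each term of F:
  d/dx[3x·ln(y)] = 3x·y'/y + 3ln(y)
  d/dx[-9] = 0

Collecting, the y'-free part is the partial derivative in x and the y' coefficient is the partial derivative in y:
  ∂F/∂x = 3ln(y)
  ∂F/∂y = 3x/y

so d/dx[F(x, y(x))] = ∂F/∂x + (∂F/∂y)·y' = 0. Rearranging,
  dy/dx = -(∂F/∂x)/(∂F/∂y) = -(3ln(y))/(3x/y) = -y·ln(y)/x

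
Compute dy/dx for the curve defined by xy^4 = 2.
Apply d/dx to both sides, remembering that y depends on x. Each occurrence of y therefore brings in a y' = dy/dx via the chain rule.

With F(x, y) equal to the left-hand side minus the right, differentiate F term by term:
  d/dx[xy^4] = 4xy^3·y' + y^4
  d/dx[-2] = 0
Adding these up, d/dx[F] = 0 becomes
  (y^4) + (4xy^3)·y' = 0,
so isolating y',
  dy/dx = -(y^4)/(4xy^3) = -y/(4x)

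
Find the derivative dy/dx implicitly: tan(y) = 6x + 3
Apply d/dx to both sides, remembering that y depends on x. Each occurrence of y therefore brings in a y' = dy/dx via the chain rule.

With F(x, y) equal to the left-hand side minus the right, differentiate F term by term:
  d/dx[-6x] = -6
  d/dx[tan(y)] = y'(tan(y)^2 + 1)
  d/dx[-3] = 0
Adding these up, d/dx[F] = 0 becomes
  (-6) + (tan(y)^2 + 1)·y' = 0,
so isolating y',
  dy/dx = -(-6)/(tan(y)^2 + 1) = 6cos(y)^2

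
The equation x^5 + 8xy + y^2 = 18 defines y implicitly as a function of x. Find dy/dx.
Differentiate both sides with respect to x, treating y as y(x). By the chain rule, any term containing y contributes a factor of y' = dy/dx when we differentiate it.

Move every term to one side and write the relation as F(x, y) = 0. Term by term,
  d/dx[x^5] = 5x^4
  d/dx[8xy] = 8x·y' + 8y
  d/dx[y^2] = 2y·y'
  d/dx[-18] = 0

The pieces without y' make up ∂F/∂x and the coefficient of y' is ∂F/∂y:
  ∂F/∂x = 5x^4 + 8y,
  ∂F/∂y = 8x + 2y.

Since d/dx[F] = ∂F/∂x + (∂F/∂y)·y' = 0, solve for y':
  (∂F/∂y)·y' = -∂F/∂x
  dy/dx = -(∂F/∂x)/(∂F/∂y) = -(5x^4 + 8y)/(8x + 2y) = (-5x^4 - 8y)/(2(4x + y))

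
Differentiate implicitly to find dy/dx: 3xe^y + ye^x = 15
Differentiate both sides with respect to x, treating y as y(x). By the chain rule, any term containing y contributes a factor of y' = dy/dx when we differentiate it.

Move every term to one side and write the relation as F(x, y) = 0. Term by term,
  d/dx[3x·e^(y)] = 3x·y'·e^(y) + 3e^(y)
  d/dx[y·e^(x)] = y·e^(x) + y'·e^(x)
  d/dx[-15] = 0

The pieces without y' make up ∂F/∂x and the coefficient of y' is ∂F/∂y:
  ∂F/∂x = y·e^(x) + 3e^(y),
  ∂F/∂y = 3x·e^(y) + e^(x).

Since d/dx[F] = ∂F/∂x + (∂F/∂y)·y' = 0, solve for y':
  (∂F/∂y)·y' = -∂F/∂x
  dy/dx = -(∂F/∂x)/(∂F/∂y) = -(y·e^(x) + 3e^(y))/(3x·e^(y) + e^(x)) = (-y·e^(x) - 3e^(y))/(3x·e^(y) + e^(x))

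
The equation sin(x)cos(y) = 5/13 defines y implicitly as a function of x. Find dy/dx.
Apply d/dx to both sides, remembering that y depends on x. Each occurrence of y therefore brings in a y' = dy/dx via the chain rule.

With F(x, y) equal to the left-hand side minus the right, differentiate F term by term:
  d/dx[sin(x)·cos(y)] = -y'·sin(x)·sin(y) + cos(x)·cos(y)
  d/dx[-5/13] = 0
Adding these up, d/dx[F] = 0 becomes
  (cos(x)·cos(y)) + (-sin(x)·sin(y))·y' = 0,
so isolating y',
  dy/dx = -(cos(x)·cos(y))/(-sin(x)·sin(y)) = 1/(tan(x)·tan(y))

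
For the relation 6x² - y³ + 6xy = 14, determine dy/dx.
Differentiate the relation implicitly: treat y = y(x) and apply the chain rule, so every y-derivative picks up a y' = dy/dx factor.

With everything moved to the left-hand side, differentiate term by term:
  d/dx[6x^2] = 12x
  d/dx[6xy] = 6x·y' + 6y
  d/dx[-y^3] = -3y^2·y'
  d/dx[-14] = 0

Separating the contributions that come from x directly and those that come through y:
  without y':      12x + 6y
  multiplying y':  6x - 3y^2

so (12x + 6y) + (6x - 3y^2)·y' = 0, and therefore
  dy/dx = -(12x + 6y)/(6x - 3y^2) = 2(-2x - y)/(2x - y^2)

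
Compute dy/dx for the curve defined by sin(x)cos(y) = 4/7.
Differentiate both sides with respect to x, treating y as y(x). By the chain rule, any term containing y contributes a factor of y' = dy/dx when we differentiate it.

Move every term to one side and write the relation as F(x, y) = 0. Term by term,
  d/dx[sin(x)·cos(y)] = -y'·sin(x)·sin(y) + cos(x)·cos(y)
  d/dx[-4/7] = 0

The pieces without y' make up ∂F/∂x and the coefficient of y' is ∂F/∂y:
  ∂F/∂x = cos(x)·cos(y),
  ∂F/∂y = -sin(x)·sin(y).

Since d/dx[F] = ∂F/∂x + (∂F/∂y)·y' = 0, solve for y':
  (∂F/∂y)·y' = -∂F/∂x
  dy/dx = -(∂F/∂x)/(∂F/∂y) = -(cos(x)·cos(y))/(-sin(x)·sin(y)) = 1/(tan(x)·tan(y))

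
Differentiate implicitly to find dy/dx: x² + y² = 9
Differentiate the relation implicitly: treat y = y(x) and apply the chain rule, so every y-derivative picks up a y' = dy/dx factor.

With everything moved to the left-hand side, differentiate term by term:
  d/dx[x^2] = 2x
  d/dx[y^2] = 2y·y'
  d/dx[-9] = 0

Separating the contributions that come from x directly and those that come through y:
  without y':      2x
  multiplying y':  2y

so (2x) + (2y)·y' = 0, and therefore
  dy/dx = -(2x)/(2y) = -x/y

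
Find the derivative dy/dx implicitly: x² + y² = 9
Differentiate the relation implicitly: treat y = y(x) and apply the chain rule, so every y-derivative picks up a y' = dy/dx factor.

With everything moved to the left-hand side, differentiate term by term:
  d/dx[x^2] = 2x
  d/dx[y^2] = 2y·y'
  d/dx[-9] = 0

Separating the contributions that come from x directly and those that come through y:
  without y':      2x
  multiplying y':  2y

so (2x) + (2y)·y' = 0, and therefore
  dy/dx = -(2x)/(2y) = -x/y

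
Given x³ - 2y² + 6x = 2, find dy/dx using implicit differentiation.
Take d/dx of both sides. Since y is implicitly a function of x, the chain rule attaches a y' = dy/dx factor whenever we differentiate through y.

Set F(x, y) = (left side) − (right side), so the curve is F = 0. Differentiating each term of F:
  d/dx[x^3] = 3x^2
  d/dx[6x] = 6
  d/dx[-2y^2] = -4y·y'
  d/dx[-2] = 0

Collecting, the y'-free part is the partial derivative in x and the y' coefficient is the partial derivative in y:
  ∂F/∂x = 3x^2 + 6
  ∂F/∂y = -4y

so d/dx[F(x, y(x))] = ∂F/∂x + (∂F/∂y)·y' = 0. Rearranging,
  dy/dx = -(∂F/∂x)/(∂F/∂y) = -(3x^2 + 6)/(-4y) = 3(x^2 + 2)/(4y)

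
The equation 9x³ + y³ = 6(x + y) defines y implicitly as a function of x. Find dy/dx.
Differentiate both sides with respect to x, treating y as y(x). By the chain rule, any term containing y contributes a factor of y' = dy/dx when we differentiate it.

Move every term to one side and write the relation as F(x, y) = 0. Term by term,
  d/dx[9x^3] = 27x^2
  d/dx[-6x] = -6
  d/dx[y^3] = 3y^2·y'
  d/dx[-6y] = -6·y'

The pieces without y' make up ∂F/∂x and the coefficient of y' is ∂F/∂y:
  ∂F/∂x = 27x^2 - 6,
  ∂F/∂y = 3y^2 - 6.

Since d/dx[F] = ∂F/∂x + (∂F/∂y)·y' = 0, solve for y':
  (∂F/∂y)·y' = -∂F/∂x
  dy/dx = -(∂F/∂x)/(∂F/∂y) = -(27x^2 - 6)/(3y^2 - 6) = (2 - 9x^2)/(y^2 - 2)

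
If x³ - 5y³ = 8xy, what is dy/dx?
Differentiate the relation implicitly: treat y = y(x) and apply the chain rule, so every y-derivative picks up a y' = dy/dx factor.

With everything moved to the left-hand side, differentiate term by term:
  d/dx[x^3] = 3x^2
  d/dx[-8xy] = -8x·y' - 8y
  d/dx[-5y^3] = -15y^2·y'

Separating the contributions that come from x directly and those that come through y:
  without y':      3x^2 - 8y
  multiplying y':  -8x - 15y^2

so (3x^2 - 8y) + (-8x - 15y^2)·y' = 0, and therefore
  dy/dx = -(3x^2 - 8y)/(-8x - 15y^2) = (3x^2 - 8y)/(8x + 15y^2)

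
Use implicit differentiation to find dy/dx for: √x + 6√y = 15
Differentiate the relation implicitly: treat y = y(x) and apply the chain rule, so every y-derivative picks up a y' = dy/dx factor.

With everything moved to the left-hand side, differentiate term by term:
  d/dx[√(x)] = 1/(2√(x))
  d/dx[6√(y)] = 3·y'/√(y)
  d/dx[-15] = 0

Separating the contributions that come from x directly and those that come through y:
  without y':      1/(2√(x))
  multiplying y':  3/√(y)

so (1/(2√(x))) + (3/√(y))·y' = 0, and therefore
  dy/dx = -(1/(2√(x)))/(3/√(y)) = -√(y)/(6√(x))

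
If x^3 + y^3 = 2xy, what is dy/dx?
Differentiate the relation implicitly: treat y = y(x) and apply the chain rule, so every y-derivative picks up a y' = dy/dx factor.

With everything moved to the left-hand side, differentiate term by term:
  d/dx[x^3] = 3x^2
  d/dx[-2xy] = -2x·y' - 2y
  d/dx[y^3] = 3y^2·y'

Separating the contributions that come from x directly and those that come through y:
  without y':      3x^2 - 2y
  multiplying y':  -2x + 3y^2

so (3x^2 - 2y) + (-2x + 3y^2)·y' = 0, and therefore
  dy/dx = -(3x^2 - 2y)/(-2x + 3y^2) = (3x^2 - 2y)/(2x - 3y^2)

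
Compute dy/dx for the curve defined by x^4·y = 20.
Take d/dx of both sides. Since y is implicitly a function of x, the chain rule attaches a y' = dy/dx factor whenever we differentiate through y.

Set F(x, y) = (left side) − (right side), so the curve is F = 0. Differentiating each term of F:
  d/dx[x^4y] = x^4·y' + 4x^3y
  d/dx[-20] = 0

Collecting, the y'-free part is the partial derivative in x and the y' coefficient is the partial derivative in y:
  ∂F/∂x = 4x^3y
  ∂F/∂y = x^4

so d/dx[F(x, y(x))] = ∂F/∂x + (∂F/∂y)·y' = 0. Rearranging,
  dy/dx = -(∂F/∂x)/(∂F/∂y) = -(4x^3y)/(x^4) = -4y/x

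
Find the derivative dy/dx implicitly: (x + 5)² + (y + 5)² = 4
Take d/dx of both sides. Since y is implicitly a function of x, the chain rule attaches a y' = dy/dx factor whenever we differentiate through y.

Set F(x, y) = (left side) − (right side), so the curve is F = 0. Differentiating each term of F:
  d/dx[(x + 5)^2] = 2x + 10
  d/dx[(y + 5)^2] = 2·y'(y + 5)
  d/dx[-4] = 0

Collecting, the y'-free part is the partial derivative in x and the y' coefficient is the partial derivative in y:
  ∂F/∂x = 2x + 10
  ∂F/∂y = 2y + 10

so d/dx[F(x, y(x))] = ∂F/∂x + (∂F/∂y)·y' = 0. Rearranging,
  dy/dx = -(∂F/∂x)/(∂F/∂y) = -(2x + 10)/(2y + 10) = (-x - 5)/(y + 5)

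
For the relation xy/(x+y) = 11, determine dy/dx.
Differentiate the relation implicitly: treat y = y(x) and apply the chain rule, so every y-derivative picks up a y' = dy/dx factor.

With everything moved to the left-hand side, differentiate term by term:
  d/dx[xy/(x + y)] = xy(-y' - 1)/(x + y)^2 + x·y'/(x + y) + y/(x + y)
  d/dx[-11] = 0

Separating the contributions that come from x directly and those that come through y:
  without y':      -xy/(x + y)^2 + y/(x + y)
  multiplying y':  -xy/(x + y)^2 + x/(x + y)

so (-xy/(x + y)^2 + y/(x + y)) + (-xy/(x + y)^2 + x/(x + y))·y' = 0, and therefore
  dy/dx = -(-xy/(x + y)^2 + y/(x + y))/(-xy/(x + y)^2 + x/(x + y))
        = -(y^2/(x + y)^2)/(x^2/(x + y)^2) = -y^2/x^2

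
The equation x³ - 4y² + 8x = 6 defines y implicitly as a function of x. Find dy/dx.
Apply d/dx to both sides, remembering that y depends on x. Each occurrence of y therefore brings in a y' = dy/dx via the chain rule.

With F(x, y) equal to the left-hand side minus the right, differentiate F term by term:
  d/dx[x^3] = 3x^2
  d/dx[8x] = 8
  d/dx[-4y^2] = -8y·y'
  d/dx[-6] = 0
Adding these up, d/dx[F] = 0 becomes
  (3x^2 + 8) + (-8y)·y' = 0,
so isolating y',
  dy/dx = -(3x^2 + 8)/(-8y) = (3x^2 + 8)/(8y)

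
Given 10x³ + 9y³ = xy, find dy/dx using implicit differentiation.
Apply d/dx to both sides, remembering that y depends on x. Each occurrence of y therefore brings in a y' = dy/dx via the chain rule.

With F(x, y) equal to the left-hand side minus the right, differentiate F term by term:
  d/dx[10x^3] = 30x^2
  d/dx[-xy] = -x·y' - y
  d/dx[9y^3] = 27y^2·y'
Adding these up, d/dx[F] = 0 becomes
  (30x^2 - y) + (-x + 27y^2)·y' = 0,
so isolating y',
  dy/dx = -(30x^2 - y)/(-x + 27y^2) = (30x^2 - y)/(x - 27y^2)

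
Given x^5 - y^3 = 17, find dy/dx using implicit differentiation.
Apply d/dx to both sides, remembering that y depends on x. Each occurrence of y therefore brings in a y' = dy/dx via the chain rule.

With F(x, y) equal to the left-hand side minus the right, differentiate F term by term:
  d/dx[x^5] = 5x^4
  d/dx[-y^3] = -3y^2·y'
  d/dx[-17] = 0
Adding these up, d/dx[F] = 0 becomes
  (5x^4) + (-3y^2)·y' = 0,
so isolating y',
  dy/dx = -(5x^4)/(-3y^2) = 5x^4/(3y^2)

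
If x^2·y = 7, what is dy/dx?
Differentiate both sides with respect to x, treating y as y(x). By the chain rule, any term containing y contributes a factor of y' = dy/dx when we differentiate it.

Move every term to one side and write the relation as F(x, y) = 0. Term by term,
  d/dx[x^2y] = x^2·y' + 2xy
  d/dx[-7] = 0

The pieces without y' make up ∂F/∂x and the coefficient of y' is ∂F/∂y:
  ∂F/∂x = 2xy,
  ∂F/∂y = x^2.

Since d/dx[F] = ∂F/∂x + (∂F/∂y)·y' = 0, solve for y':
  (∂F/∂y)·y' = -∂F/∂x
  dy/dx = -(∂F/∂x)/(∂F/∂y) = -(2xy)/(x^2) = -2y/x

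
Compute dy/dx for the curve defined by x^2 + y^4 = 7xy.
Apply d/dx to both sides, remembering that y depends on x. Each occurrence of y therefore brings in a y' = dy/dx via the chain rule.

With F(x, y) equal to the left-hand side minus the right, differentiate F term by term:
  d/dx[x^2] = 2x
  d/dx[-7xy] = -7x·y' - 7y
  d/dx[y^4] = 4y^3·y'
Adding these up, d/dx[F] = 0 becomes
  (2x - 7y) + (-7x + 4y^3)·y' = 0,
so isolating y',
  dy/dx = -(2x - 7y)/(-7x + 4y^3) = (2x - 7y)/(7x - 4y^3)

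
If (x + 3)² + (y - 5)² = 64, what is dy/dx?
Differentiate the relation implicitly: treat y = y(x) and apply the chain rule, so every y-derivative picks up a y' = dy/dx factor.

With everything moved to the left-hand side, differentiate term by term:
  d/dx[(x + 3)^2] = 2x + 6
  d/dx[(y - 5)^2] = 2·y'(y - 5)
  d/dx[-64] = 0

Separating the contributions that come from x directly and those that come through y:
  without y':      2x + 6
  multiplying y':  2y - 10

so (2x + 6) + (2y - 10)·y' = 0, and therefore
  dy/dx = -(2x + 6)/(2y - 10) = (-x - 3)/(y - 5)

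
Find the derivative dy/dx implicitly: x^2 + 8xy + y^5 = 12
Take d/dx of both sides. Since y is implicitly a function of x, the chain rule attaches a y' = dy/dx factor whenever we differentiate through y.

Set F(x, y) = (left side) − (right side), so the curve is F = 0. Differentiating each term of F:
  d/dx[x^2] = 2x
  d/dx[8xy] = 8x·y' + 8y
  d/dx[y^5] = 5y^4·y'
  d/dx[-12] = 0

Collecting, the y'-free part is the partial derivative in x and the y' coefficient is the partial derivative in y:
  ∂F/∂x = 2x + 8y
  ∂F/∂y = 8x + 5y^4

so d/dx[F(x, y(x))] = ∂F/∂x + (∂F/∂y)·y' = 0. Rearranging,
  dy/dx = -(∂F/∂x)/(∂F/∂y) = -(2x + 8y)/(8x + 5y^4) = 2(-x - 4y)/(8x + 5y^4)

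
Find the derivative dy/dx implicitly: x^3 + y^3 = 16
Differentiate the relation implicitly: treat y = y(x) and apply the chain rule, so every y-derivative picks up a y' = dy/dx factor.

With everything moved to the left-hand side, differentiate term by term:
  d/dx[x^3] = 3x^2
  d/dx[y^3] = 3y^2·y'
  d/dx[-16] = 0

Separating the contributions that come from x directly and those that come through y:
  without y':      3x^2
  multiplying y':  3y^2

so (3x^2) + (3y^2)·y' = 0, and therefore
  dy/dx = -(3x^2)/(3y^2) = -x^2/y^2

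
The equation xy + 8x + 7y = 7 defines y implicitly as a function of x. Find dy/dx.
Differentiate the relation implicitly: treat y = y(x) and apply the chain rule, so every y-derivative picks up a y' = dy/dx factor.

With everything moved to the left-hand side, differentiate term by term:
  d/dx[xy] = x·y' + y
  d/dx[8x] = 8
  d/dx[7y] = 7·y'
  d/dx[-7] = 0

Separating the contributions that come from x directly and those that come through y:
  without y':      y + 8
  multiplying y':  x + 7

so (y + 8) + (x + 7)·y' = 0, and therefore
  dy/dx = -(y + 8)/(x + 7) = (-y - 8)/(x + 7)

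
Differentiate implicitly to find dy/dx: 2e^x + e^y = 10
Differentiate the relation implicitly: treat y = y(x) and apply the chain rule, so every y-derivative picks up a y' = dy/dx factor.

With everything moved to the left-hand side, differentiate term by term:
  d/dx[2e^(x)] = 2e^(x)
  d/dx[e^(y)] = y'·e^(y)
  d/dx[-10] = 0

Separating the contributions that come from x directly and those that come through y:
  without y':      2e^(x)
  multiplying y':  e^(y)

so (2e^(x)) + (e^(y))·y' = 0, and therefore
  dy/dx = -(2e^(x))/(e^(y)) = -2e^(x - y)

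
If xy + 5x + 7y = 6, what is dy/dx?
Differentiate both sides with respect to x, treating y as y(x). By the chain rule, any term containing y contributes a factor of y' = dy/dx when we differentiate it.

Move every term to one side and write the relation as F(x, y) = 0. Term by term,
  d/dx[xy] = x·y' + y
  d/dx[5x] = 5
  d/dx[7y] = 7·y'
  d/dx[-6] = 0

The pieces without y' make up ∂F/∂x and the coefficient of y' is ∂F/∂y:
  ∂F/∂x = y + 5,
  ∂F/∂y = x + 7.

Since d/dx[F] = ∂F/∂x + (∂F/∂y)·y' = 0, solve for y':
  (∂F/∂y)·y' = -∂F/∂x
  dy/dx = -(∂F/∂x)/(∂F/∂y) = -(y + 5)/(x + 7) = (-y - 5)/(x + 7)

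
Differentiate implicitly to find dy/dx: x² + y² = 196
Apply d/dx to both sides, remembering that y depends on x. Each occurrence of y therefore brings in a y' = dy/dx via the chain rule.

With F(x, y) equal to the left-hand side minus the right, differentiate F term by term:
  d/dx[x^2] = 2x
  d/dx[y^2] = 2y·y'
  d/dx[-196] = 0
Adding these up, d/dx[F] = 0 becomes
  (2x) + (2y)·y' = 0,
so isolating y',
  dy/dx = -(2x)/(2y) = -x/y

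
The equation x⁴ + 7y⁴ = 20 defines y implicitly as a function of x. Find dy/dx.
Take d/dx of both sides. Since y is implicitly a function of x, the chain rule attaches a y' = dy/dx factor whenever we differentiate through y.

Set F(x, y) = (left side) − (right side), so the curve is F = 0. Differentiating each term of F:
  d/dx[x^4] = 4x^3
  d/dx[7y^4] = 28y^3·y'
  d/dx[-20] = 0

Collecting, the y'-free part is the partial derivative in x and the y' coefficient is the partial derivative in y:
  ∂F/∂x = 4x^3
  ∂F/∂y = 28y^3

so d/dx[F(x, y(x))] = ∂F/∂x + (∂F/∂y)·y' = 0. Rearranging,
  dy/dx = -(∂F/∂x)/(∂F/∂y) = -(4x^3)/(28y^3) = -x^3/(7y^3)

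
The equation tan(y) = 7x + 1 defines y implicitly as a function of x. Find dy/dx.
Apply d/dx to both sides, remembering that y depends on x. Each occurrence of y therefore brings in a y' = dy/dx via the chain rule.

With F(x, y) equal to the left-hand side minus the right, differentiate F term by term:
  d/dx[-7x] = -7
  d/dx[tan(y)] = y'(tan(y)^2 + 1)
  d/dx[-1] = 0
Adding these up, d/dx[F] = 0 becomes
  (-7) + (tan(y)^2 + 1)·y' = 0,
so isolating y',
  dy/dx = -(-7)/(tan(y)^2 + 1) = 7cos(y)^2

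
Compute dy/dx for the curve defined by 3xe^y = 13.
Differentiate the relation implicitly: treat y = y(x) and apply the chain rule, so every y-derivative picks up a y' = dy/dx factor.

With everything moved to the left-hand side, differentiate term by term:
  d/dx[3x·e^(y)] = 3x·y'·e^(y) + 3e^(y)
  d/dx[-13] = 0

Separating the contributions that come from x directly and those that come through y:
  without y':      3e^(y)
  multiplying y':  3x·e^(y)

so (3e^(y)) + (3x·e^(y))·y' = 0, and therefore
  dy/dx = -(3e^(y))/(3x·e^(y)) = -1/x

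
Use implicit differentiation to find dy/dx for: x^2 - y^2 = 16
Take d/dx of both sides. Since y is implicitly a function of x, the chain rule attaches a y' = dy/dx factor whenever we differentiate through y.

Set F(x, y) = (left side) − (right side), so the curve is F = 0. Differentiating each term of F:
  d/dx[x^2] = 2x
  d/dx[-y^2] = -2y·y'
  d/dx[-16] = 0

Collecting, the y'-free part is the partial derivative in x and the y' coefficient is the partial derivative in y:
  ∂F/∂x = 2x
  ∂F/∂y = -2y

so d/dx[F(x, y(x))] = ∂F/∂x + (∂F/∂y)·y' = 0. Rearranging,
  dy/dx = -(∂F/∂x)/(∂F/∂y) = -(2x)/(-2y) = x/y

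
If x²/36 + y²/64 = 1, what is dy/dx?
Take d/dx of both sides. Since y is implicitly a function of x, the chain rule attaches a y' = dy/dx factor whenever we differentiate through y.

Set F(x, y) = (left side) − (right side), so the curve is F = 0. Differentiating each term of F:
  d/dx[x^2/36] = x/18
  d/dx[y^2/64] = y·y'/32
  d/dx[-1] = 0

Collecting, the y'-free part is the partial derivative in x and the y' coefficient is the partial derivative in y:
  ∂F/∂x = x/18
  ∂F/∂y = y/32

so d/dx[F(x, y(x))] = ∂F/∂x + (∂F/∂y)·y' = 0. Rearranging,
  dy/dx = -(∂F/∂x)/(∂F/∂y) = -(x/18)/(y/32) = -16x/(9y)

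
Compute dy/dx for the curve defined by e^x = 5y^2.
Take d/dx of both sides. Since y is implicitly a function of x, the chain rule attaches a y' = dy/dx factor whenever we differentiate through y.

Set F(x, y) = (left side) − (right side), so the curve is F = 0. Differentiating each term of F:
  d/dx[-5y^2] = -10y·y'
  d/dx[e^(x)] = e^(x)

Collecting, the y'-free part is the partial derivative in x and the y' coefficient is the partial derivative in y:
  ∂F/∂x = e^(x)
  ∂F/∂y = -10y

so d/dx[F(x, y(x))] = ∂F/∂x + (∂F/∂y)·y' = 0. Rearranging,
  dy/dx = -(∂F/∂x)/(∂F/∂y) = -(e^(x))/(-10y) = e^(x)/(10y)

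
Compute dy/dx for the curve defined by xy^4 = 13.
Differentiate the relation implicitly: treat y = y(x) and apply the chain rule, so every y-derivative picks up a y' = dy/dx factor.

With everything moved to the left-hand side, differentiate term by term:
  d/dx[xy^4] = 4xy^3·y' + y^4
  d/dx[-13] = 0

Separating the contributions that come from x directly and those that come through y:
  without y':      y^4
  multiplying y':  4xy^3

so (y^4) + (4xy^3)·y' = 0, and therefore
  dy/dx = -(y^4)/(4xy^3) = -y/(4x)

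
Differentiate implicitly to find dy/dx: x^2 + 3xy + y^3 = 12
Take d/dx of both sides. Since y is implicitly a function of x, the chain rule attaches a y' = dy/dx factor whenever we differentiate through y.

Set F(x, y) = (left side) − (right side), so the curve is F = 0. Differentiating each term of F:
  d/dx[x^2] = 2x
  d/dx[3xy] = 3x·y' + 3y
  d/dx[y^3] = 3y^2·y'
  d/dx[-12] = 0

Collecting, the y'-free part is the partial derivative in x and the y' coefficient is the partial derivative in y:
  ∂F/∂x = 2x + 3y
  ∂F/∂y = 3x + 3y^2

so d/dx[F(x, y(x))] = ∂F/∂x + (∂F/∂y)·y' = 0. Rearranging,
  dy/dx = -(∂F/∂x)/(∂F/∂y) = -(2x + 3y)/(3x + 3y^2) = (-2x/3 - y)/(x + y^2)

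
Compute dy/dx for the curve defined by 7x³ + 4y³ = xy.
Take d/dx of both sides. Since y is implicitly a function of x, the chain rule attaches a y' = dy/dx factor whenever we differentiate through y.

Set F(x, y) = (left side) − (right side), so the curve is F = 0. Differentiating each term of F:
  d/dx[7x^3] = 21x^2
  d/dx[-xy] = -x·y' - y
  d/dx[4y^3] = 12y^2·y'

Collecting, the y'-free part is the partial derivative in x and the y' coefficient is the partial derivative in y:
  ∂F/∂x = 21x^2 - y
  ∂F/∂y = -x + 12y^2

so d/dx[F(x, y(x))] = ∂F/∂x + (∂F/∂y)·y' = 0. Rearranging,
  dy/dx = -(∂F/∂x)/(∂F/∂y) = -(21x^2 - y)/(-x + 12y^2) = (21x^2 - y)/(x - 12y^2)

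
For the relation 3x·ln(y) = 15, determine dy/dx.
Differentiate both sides with respect to x, treating y as y(x). By the chain rule, any term containing y contributes a factor of y' = dy/dx when we differentiate it.

Move every term to one side and write the relation as F(x, y) = 0. Term by term,
  d/dx[3x·ln(y)] = 3x·y'/y + 3ln(y)
  d/dx[-15] = 0

The pieces without y' make up ∂F/∂x and the coefficient of y' is ∂F/∂y:
  ∂F/∂x = 3ln(y),
  ∂F/∂y = 3x/y.

Since d/dx[F] = ∂F/∂x + (∂F/∂y)·y' = 0, solve for y':
  (∂F/∂y)·y' = -∂F/∂x
  dy/dx = -(∂F/∂x)/(∂F/∂y) = -(3ln(y))/(3x/y) = -y·ln(y)/x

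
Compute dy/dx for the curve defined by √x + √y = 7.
Differentiate the relation implicitly: treat y = y(x) and apply the chain rule, so every y-derivative picks up a y' = dy/dx factor.

With everything moved to the left-hand side, differentiate term by term:
  d/dx[√(x)] = 1/(2√(x))
  d/dx[√(y)] = y'/(2√(y))
  d/dx[-7] = 0

Separating the contributions that come from x directly and those that come through y:
  without y':      1/(2√(x))
  multiplying y':  1/(2√(y))

so (1/(2√(x))) + (1/(2√(y)))·y' = 0, and therefore
  dy/dx = -(1/(2√(x)))/(1/(2√(y))) = -√(y)/√(x)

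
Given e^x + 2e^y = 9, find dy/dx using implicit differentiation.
Apply d/dx to both sides, remembering that y depends on x. Each occurrence of y therefore brings in a y' = dy/dx via the chain rule.

With F(x, y) equal to the left-hand side minus the right, differentiate F term by term:
  d/dx[e^(x)] = e^(x)
  d/dx[2e^(y)] = 2·y'·e^(y)
  d/dx[-9] = 0
Adding these up, d/dx[F] = 0 becomes
  (e^(x)) + (2e^(y))·y' = 0,
so isolating y',
  dy/dx = -(e^(x))/(2e^(y)) = -e^(x - y)/2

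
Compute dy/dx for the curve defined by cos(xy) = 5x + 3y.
Differentiate both sides with respect to x, treating y as y(x). By the chain rule, any term containing y contributes a factor of y' = dy/dx when we differentiate it.

Move every term to one side and write the relation as F(x, y) = 0. Term by term,
  d/dx[-5x] = -5
  d/dx[-3y] = -3·y'
  d/dx[cos(xy)] = -(x·y' + y)·sin(xy)

The pieces without y' make up ∂F/∂x and the coefficient of y' is ∂F/∂y:
  ∂F/∂x = -y·sin(xy) - 5,
  ∂F/∂y = -x·sin(xy) - 3.

Since d/dx[F] = ∂F/∂x + (∂F/∂y)·y' = 0, solve for y':
  (∂F/∂y)·y' = -∂F/∂x
  dy/dx = -(∂F/∂x)/(∂F/∂y) = -(-y·sin(xy) - 5)/(-x·sin(xy) - 3) = -(y·sin(xy) + 5)/(x·sin(xy) + 3)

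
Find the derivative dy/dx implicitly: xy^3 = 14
Differentiate the relation implicitly: treat y = y(x) and apply the chain rule, so every y-derivative picks up a y' = dy/dx factor.

With everything moved to the left-hand side, differentiate term by term:
  d/dx[xy^3] = 3xy^2·y' + y^3
  d/dx[-14] = 0

Separating the contributions that come from x directly and those that come through y:
  without y':      y^3
  multiplying y':  3xy^2

so (y^3) + (3xy^2)·y' = 0, and therefore
  dy/dx = -(y^3)/(3xy^2) = -y/(3x)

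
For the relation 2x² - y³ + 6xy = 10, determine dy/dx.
Differentiate the relation implicitly: treat y = y(x) and apply the chain rule, so every y-derivative picks up a y' = dy/dx factor.

With everything moved to the left-hand side, differentiate term by term:
  d/dx[2x^2] = 4x
  d/dx[6xy] = 6x·y' + 6y
  d/dx[-y^3] = -3y^2·y'
  d/dx[-10] = 0

Separating the contributions that come from x directly and those that come through y:
  without y':      4x + 6y
  multiplying y':  6x - 3y^2

so (4x + 6y) + (6x - 3y^2)·y' = 0, and therefore
  dy/dx = -(4x + 6y)/(6x - 3y^2) = 2(-2x - 3y)/(3(2x - y^2))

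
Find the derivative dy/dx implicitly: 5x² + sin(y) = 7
Differentiate the relation implicitly: treat y = y(x) and apply the chain rule, so every y-derivative picks up a y' = dy/dx factor.

With everything moved to the left-hand side, differentiate term by term:
  d/dx[5x^2] = 10x
  d/dx[sin(y)] = y'·cos(y)
  d/dx[-7] = 0

Separating the contributions that come from x directly and those that come through y:
  without y':      10x
  multiplying y':  cos(y)

so (10x) + (cos(y))·y' = 0, and therefore
  dy/dx = -(10x)/(cos(y)) = -10x/cos(y)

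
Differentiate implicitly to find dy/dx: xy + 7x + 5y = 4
Take d/dx of both sides. Since y is implicitly a function of x, the chain rule attaches a y' = dy/dx factor whenever we differentiate through y.

Set F(x, y) = (left side) − (right side), so the curve is F = 0. Differentiating each term of F:
  d/dx[xy] = x·y' + y
  d/dx[7x] = 7
  d/dx[5y] = 5·y'
  d/dx[-4] = 0

Collecting, the y'-free part is the partial derivative in x and the y' coefficient is the partial derivative in y:
  ∂F/∂x = y + 7
  ∂F/∂y = x + 5

so d/dx[F(x, y(x))] = ∂F/∂x + (∂F/∂y)·y' = 0. Rearranging,
  dy/dx = -(∂F/∂x)/(∂F/∂y) = -(y + 7)/(x + 5) = (-y - 7)/(x + 5)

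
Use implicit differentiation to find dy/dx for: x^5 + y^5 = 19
Apply d/dx to both sides, remembering that y depends on x. Each occurrence of y therefore brings in a y' = dy/dx via the chain rule.

With F(x, y) equal to the left-hand side minus the right, differentiate F term by term:
  d/dx[x^5] = 5x^4
  d/dx[y^5] = 5y^4·y'
  d/dx[-19] = 0
Adding these up, d/dx[F] = 0 becomes
  (5x^4) + (5y^4)·y' = 0,
so isolating y',
  dy/dx = -(5x^4)/(5y^4) = -x^4/y^4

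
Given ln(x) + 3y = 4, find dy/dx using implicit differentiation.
Take d/dx of both sides. Since y is implicitly a function of x, the chain rule attaches a y' = dy/dx factor whenever we differentiate through y.

Set F(x, y) = (left side) − (right side), so the curve is F = 0. Differentiating each term of F:
  d/dx[3y] = 3·y'
  d/dx[ln(x)] = 1/x
  d/dx[-4] = 0

Collecting, the y'-free part is the partial derivative in x and the y' coefficient is the partial derivative in y:
  ∂F/∂x = 1/x
  ∂F/∂y = 3

so d/dx[F(x, y(x))] = ∂F/∂x + (∂F/∂y)·y' = 0. Rearranging,
  dy/dx = -(∂F/∂x)/(∂F/∂y) = -(1/x)/(3) = -1/(3x)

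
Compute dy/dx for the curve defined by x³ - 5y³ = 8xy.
Differentiate the relation implicitly: treat y = y(x) and apply the chain rule, so every y-derivative picks up a y' = dy/dx factor.

With everything moved to the left-hand side, differentiate term by term:
  d/dx[x^3] = 3x^2
  d/dx[-8xy] = -8x·y' - 8y
  d/dx[-5y^3] = -15y^2·y'

Separating the contributions that come from x directly and those that come through y:
  without y':      3x^2 - 8y
  multiplying y':  -8x - 15y^2

so (3x^2 - 8y) + (-8x - 15y^2)·y' = 0, and therefore
  dy/dx = -(3x^2 - 8y)/(-8x - 15y^2) = (3x^2 - 8y)/(8x + 15y^2)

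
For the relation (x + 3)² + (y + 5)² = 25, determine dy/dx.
Take d/dx of both sides. Since y is implicitly a function of x, the chain rule attaches a y' = dy/dx factor whenever we differentiate through y.

Set F(x, y) = (left side) − (right side), so the curve is F = 0. Differentiating each term of F:
  d/dx[(x + 3)^2] = 2x + 6
  d/dx[(y + 5)^2] = 2·y'(y + 5)
  d/dx[-25] = 0

Collecting, the y'-free part is the partial derivative in x and the y' coefficient is the partial derivative in y:
  ∂F/∂x = 2x + 6
  ∂F/∂y = 2y + 10

so d/dx[F(x, y(x))] = ∂F/∂x + (∂F/∂y)·y' = 0. Rearranging,
  dy/dx = -(∂F/∂x)/(∂F/∂y) = -(2x + 6)/(2y + 10) = (-x - 3)/(y + 5)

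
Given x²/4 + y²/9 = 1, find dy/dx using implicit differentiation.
Differentiate both sides with respect to x, treating y as y(x). By the chain rule, any term containing y contributes a factor of y' = dy/dx when we differentiate it.

Move every term to one side and write the relation as F(x, y) = 0. Term by term,
  d/dx[x^2/4] = x/2
  d/dx[y^2/9] = 2y·y'/9
  d/dx[-1] = 0

The pieces without y' make up ∂F/∂x and the coefficient of y' is ∂F/∂y:
  ∂F/∂x = x/2,
  ∂F/∂y = 2y/9.

Since d/dx[F] = ∂F/∂x + (∂F/∂y)·y' = 0, solve for y':
  (∂F/∂y)·y' = -∂F/∂x
  dy/dx = -(∂F/∂x)/(∂F/∂y) = -(x/2)/(2y/9) = -9x/(4y)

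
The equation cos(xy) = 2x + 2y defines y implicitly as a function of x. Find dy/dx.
Apply d/dx to both sides, remembering that y depends on x. Each occurrence of y therefore brings in a y' = dy/dx via the chain rule.

With F(x, y) equal to the left-hand side minus the right, differentiate F term by term:
  d/dx[-2x] = -2
  d/dx[-2y] = -2·y'
  d/dx[cos(xy)] = -(x·y' + y)·sin(xy)
Adding these up, d/dx[F] = 0 becomes
  (-y·sin(xy) - 2) + (-x·sin(xy) - 2)·y' = 0,
so isolating y',
  dy/dx = -(-y·sin(xy) - 2)/(-x·sin(xy) - 2) = -(y·sin(xy) + 2)/(x·sin(xy) + 2)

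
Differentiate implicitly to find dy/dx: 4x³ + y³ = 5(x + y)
Differentiate both sides with respect to x, treating y as y(x). By the chain rule, any term containing y contributes a factor of y' = dy/dx when we differentiate it.

Move every term to one side and write the relation as F(x, y) = 0. Term by term,
  d/dx[4x^3] = 12x^2
  d/dx[-5x] = -5
  d/dx[y^3] = 3y^2·y'
  d/dx[-5y] = -5·y'

The pieces without y' make up ∂F/∂x and the coefficient of y' is ∂F/∂y:
  ∂F/∂x = 12x^2 - 5,
  ∂F/∂y = 3y^2 - 5.

Since d/dx[F] = ∂F/∂x + (∂F/∂y)·y' = 0, solve for y':
  (∂F/∂y)·y' = -∂F/∂x
  dy/dx = -(∂F/∂x)/(∂F/∂y) = -(12x^2 - 5)/(3y^2 - 5) = (5 - 12x^2)/(3y^2 - 5)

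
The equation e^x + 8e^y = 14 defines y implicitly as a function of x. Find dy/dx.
Differentiate the relation implicitly: treat y = y(x) and apply the chain rule, so every y-derivative picks up a y' = dy/dx factor.

With everything moved to the left-hand side, differentiate term by term:
  d/dx[e^(x)] = e^(x)
  d/dx[8e^(y)] = 8·y'·e^(y)
  d/dx[-14] = 0

Separating the contributions that come from x directly and those that come through y:
  without y':      e^(x)
  multiplying y':  8e^(y)

so (e^(x)) + (8e^(y))·y' = 0, and therefore
  dy/dx = -(e^(x))/(8e^(y)) = -e^(x - y)/8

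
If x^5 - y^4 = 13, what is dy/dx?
Differentiate the relation implicitly: treat y = y(x) and apply the chain rule, so every y-derivative picks up a y' = dy/dx factor.

With everything moved to the left-hand side, differentiate term by term:
  d/dx[x^5] = 5x^4
  d/dx[-y^4] = -4y^3·y'
  d/dx[-13] = 0

Separating the contributions that come from x directly and those that come through y:
  without y':      5x^4
  multiplying y':  -4y^3

so (5x^4) + (-4y^3)·y' = 0, and therefore
  dy/dx = -(5x^4)/(-4y^3) = 5x^4/(4y^3)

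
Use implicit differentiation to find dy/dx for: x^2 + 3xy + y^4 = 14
Differentiate the relation implicitly: treat y = y(x) and apply the chain rule, so every y-derivative picks up a y' = dy/dx factor.

With everything moved to the left-hand side, differentiate term by term:
  d/dx[x^2] = 2x
  d/dx[3xy] = 3x·y' + 3y
  d/dx[y^4] = 4y^3·y'
  d/dx[-14] = 0

Separating the contributions that come from x directly and those that come through y:
  without y':      2x + 3y
  multiplying y':  3x + 4y^3

so (2x + 3y) + (3x + 4y^3)·y' = 0, and therefore
  dy/dx = -(2x + 3y)/(3x + 4y^3) = (-2x - 3y)/(3x + 4y^3)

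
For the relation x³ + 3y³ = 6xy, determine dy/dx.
Differentiate the relation implicitly: treat y = y(x) and apply the chain rule, so every y-derivative picks up a y' = dy/dx factor.

With everything moved to the left-hand side, differentiate term by term:
  d/dx[x^3] = 3x^2
  d/dx[-6xy] = -6x·y' - 6y
  d/dx[3y^3] = 9y^2·y'

Separating the contributions that come from x directly and those that come through y:
  without y':      3x^2 - 6y
  multiplying y':  -6x + 9y^2

so (3x^2 - 6y) + (-6x + 9y^2)·y' = 0, and therefore
  dy/dx = -(3x^2 - 6y)/(-6x + 9y^2) = (x^2 - 2y)/(2x - 3y^2)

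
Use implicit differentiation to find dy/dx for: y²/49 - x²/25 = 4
Apply d/dx to both sides, remembering that y depends on x. Each occurrence of y therefore brings in a y' = dy/dx via the chain rule.

With F(x, y) equal to the left-hand side minus the right, differentiate F term by term:
  d/dx[-x^2/25] = -2x/25
  d/dx[y^2/49] = 2y·y'/49
  d/dx[-4] = 0
Adding these up, d/dx[F] = 0 becomes
  (-2x/25) + (2y/49)·y' = 0,
so isolating y',
  dy/dx = -(-2x/25)/(2y/49) = 49x/(25y)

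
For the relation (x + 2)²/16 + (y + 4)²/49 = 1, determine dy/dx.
Apply d/dx to both sides, remembering that y depends on x. Each occurrence of y therefore brings in a y' = dy/dx via the chain rule.

With F(x, y) equal to the left-hand side minus the right, differentiate F term by term:
  d/dx[(x + 2)^2/16] = x/8 + 1/4
  d/dx[(y + 4)^2/49] = 2·y'(y + 4)/49
  d/dx[-1] = 0
Adding these up, d/dx[F] = 0 becomes
  (x/8 + 1/4) + (2y/49 + 8/49)·y' = 0,
so isolating y',
  dy/dx = -(x/8 + 1/4)/(2y/49 + 8/49)
        = -((x + 2)/8)/(2(y + 4)/49) = 49(-x - 2)/(16(y + 4))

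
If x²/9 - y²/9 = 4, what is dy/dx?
Differentiate the relation implicitly: treat y = y(x) and apply the chain rule, so every y-derivative picks up a y' = dy/dx factor.

With everything moved to the left-hand side, differentiate term by term:
  d/dx[x^2/9] = 2x/9
  d/dx[-y^2/9] = -2y·y'/9
  d/dx[-4] = 0

Separating the contributions that come from x directly and those that come through y:
  without y':      2x/9
  multiplying y':  -2y/9

so (2x/9) + (-2y/9)·y' = 0, and therefore
  dy/dx = -(2x/9)/(-2y/9) = x/y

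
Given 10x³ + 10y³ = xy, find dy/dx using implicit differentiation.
Differentiate the relation implicitly: treat y = y(x) and apply the chain rule, so every y-derivative picks up a y' = dy/dx factor.

With everything moved to the left-hand side, differentiate term by term:
  d/dx[10x^3] = 30x^2
  d/dx[-xy] = -x·y' - y
  d/dx[10y^3] = 30y^2·y'

Separating the contributions that come from x directly and those that come through y:
  without y':      30x^2 - y
  multiplying y':  -x + 30y^2

so (30x^2 - y) + (-x + 30y^2)·y' = 0, and therefore
  dy/dx = -(30x^2 - y)/(-x + 30y^2) = (30x^2 - y)/(x - 30y^2)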